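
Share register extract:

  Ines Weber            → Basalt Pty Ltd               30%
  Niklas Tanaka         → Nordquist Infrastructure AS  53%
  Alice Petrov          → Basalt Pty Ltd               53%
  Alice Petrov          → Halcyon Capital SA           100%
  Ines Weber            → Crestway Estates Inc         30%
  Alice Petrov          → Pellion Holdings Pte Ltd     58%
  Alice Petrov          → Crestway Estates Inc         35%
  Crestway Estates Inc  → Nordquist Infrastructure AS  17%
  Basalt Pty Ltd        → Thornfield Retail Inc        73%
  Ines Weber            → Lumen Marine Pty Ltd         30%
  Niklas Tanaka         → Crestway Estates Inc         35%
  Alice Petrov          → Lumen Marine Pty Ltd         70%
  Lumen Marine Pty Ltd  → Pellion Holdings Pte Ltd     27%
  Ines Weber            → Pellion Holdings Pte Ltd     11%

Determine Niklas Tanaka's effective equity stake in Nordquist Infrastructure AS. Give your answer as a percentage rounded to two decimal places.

58.95%

Niklas reaches Nordquist along 2 paths.
Direct stake: 53% = 53%.
Via Crestway: 35% × 17% = 5.95%.
Total: 53% + 5.95% = 58.95%.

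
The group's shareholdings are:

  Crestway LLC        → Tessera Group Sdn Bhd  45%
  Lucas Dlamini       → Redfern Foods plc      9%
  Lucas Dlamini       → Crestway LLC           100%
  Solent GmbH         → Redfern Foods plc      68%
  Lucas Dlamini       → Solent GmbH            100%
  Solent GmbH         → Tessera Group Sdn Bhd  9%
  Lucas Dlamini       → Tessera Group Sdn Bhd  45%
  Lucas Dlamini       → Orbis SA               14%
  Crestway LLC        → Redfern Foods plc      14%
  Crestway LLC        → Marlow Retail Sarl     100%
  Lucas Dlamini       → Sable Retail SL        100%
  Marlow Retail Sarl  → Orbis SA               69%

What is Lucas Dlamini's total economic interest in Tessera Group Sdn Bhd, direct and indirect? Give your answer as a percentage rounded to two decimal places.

Lucas reaches Tessera along 3 paths.
Direct stake: 45% = 45%.
Via Solent: 100% × 9% = 9%.
Via Crestway: 100% × 45% = 45%.
Total: 45% + 9% + 45% = 99%.
Rounded: 99.00%.

99.00%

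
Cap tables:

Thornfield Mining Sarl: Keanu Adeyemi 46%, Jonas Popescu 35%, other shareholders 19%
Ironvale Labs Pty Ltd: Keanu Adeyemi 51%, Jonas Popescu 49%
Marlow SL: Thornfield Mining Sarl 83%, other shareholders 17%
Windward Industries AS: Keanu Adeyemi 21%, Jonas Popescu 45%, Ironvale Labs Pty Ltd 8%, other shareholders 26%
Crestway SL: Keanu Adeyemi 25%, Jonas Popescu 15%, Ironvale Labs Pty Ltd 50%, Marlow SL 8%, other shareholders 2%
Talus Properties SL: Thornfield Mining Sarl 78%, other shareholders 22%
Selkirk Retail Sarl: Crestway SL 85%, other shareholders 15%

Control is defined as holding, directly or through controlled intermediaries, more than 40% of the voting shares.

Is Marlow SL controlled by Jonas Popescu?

No

Jonas holds 49% of Ironvale, so Jonas controls Ironvale.
Jonas and Ironvale together hold 45% + 8% = 53% of Windward, so Jonas controls Windward.
Jonas and Ironvale together hold 15% + 50% = 65% of Crestway, so Jonas controls Crestway.
Crestway holds 85% of Selkirk, so Jonas controls Selkirk.
Neither Jonas nor any entity Jonas controls holds any voting interest in Marlow.
So Jonas does not control Marlow.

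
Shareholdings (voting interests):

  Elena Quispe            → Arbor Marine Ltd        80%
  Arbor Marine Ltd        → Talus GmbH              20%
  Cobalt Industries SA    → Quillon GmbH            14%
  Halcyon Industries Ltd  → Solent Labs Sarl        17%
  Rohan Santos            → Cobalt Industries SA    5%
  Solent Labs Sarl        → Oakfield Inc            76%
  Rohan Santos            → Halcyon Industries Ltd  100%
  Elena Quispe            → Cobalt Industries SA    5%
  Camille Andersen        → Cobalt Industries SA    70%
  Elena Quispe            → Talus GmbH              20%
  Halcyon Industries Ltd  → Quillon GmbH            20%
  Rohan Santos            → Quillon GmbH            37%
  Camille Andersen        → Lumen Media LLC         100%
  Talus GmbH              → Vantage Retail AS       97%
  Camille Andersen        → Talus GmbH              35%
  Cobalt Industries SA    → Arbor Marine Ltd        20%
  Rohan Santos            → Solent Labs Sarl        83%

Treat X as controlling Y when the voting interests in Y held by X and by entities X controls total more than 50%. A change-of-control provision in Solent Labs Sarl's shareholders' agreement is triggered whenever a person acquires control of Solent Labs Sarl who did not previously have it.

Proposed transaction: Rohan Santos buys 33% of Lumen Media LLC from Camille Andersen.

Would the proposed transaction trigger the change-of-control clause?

No

The purchase adds only to Rohan's holdings (Camille's stake shrinks), so Rohan is the only person who could newly come to control Solent.
Rohan holds 100% of Halcyon, so Rohan controls Halcyon.
Rohan and Halcyon together hold 83% + 17% = 100% of Solent, so Rohan controls Solent.
So Rohan already controls Solent before the transaction.
After the purchase, Rohan holds 33% of Lumen directly, and Camille's stake falls to 67%.
Rohan controlled Solent already, so this is not a new person acquiring control; every other person's position is unchanged or reduced.
No new person acquires control, so the clause is not triggered.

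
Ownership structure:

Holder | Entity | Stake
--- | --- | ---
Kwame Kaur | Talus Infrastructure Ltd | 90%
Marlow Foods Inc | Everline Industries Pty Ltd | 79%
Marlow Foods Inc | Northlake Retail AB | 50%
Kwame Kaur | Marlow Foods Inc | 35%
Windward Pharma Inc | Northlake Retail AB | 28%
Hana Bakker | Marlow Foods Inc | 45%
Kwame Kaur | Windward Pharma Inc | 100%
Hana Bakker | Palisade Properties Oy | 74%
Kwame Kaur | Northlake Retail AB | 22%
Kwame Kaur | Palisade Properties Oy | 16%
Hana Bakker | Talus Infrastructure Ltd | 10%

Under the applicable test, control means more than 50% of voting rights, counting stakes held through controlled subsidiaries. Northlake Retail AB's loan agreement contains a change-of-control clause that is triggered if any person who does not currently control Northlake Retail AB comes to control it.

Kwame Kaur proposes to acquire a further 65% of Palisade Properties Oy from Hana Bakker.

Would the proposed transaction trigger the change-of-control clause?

The purchase adds only to Kwame's holdings (Hana's stake shrinks), so Kwame is the only person who could newly come to control Northlake.
Kwame holds 90% of Talus, so Kwame controls Talus.
Kwame holds 100% of Windward, so Kwame controls Windward.
In Northlake, Kwame's side holds only 28% + 22% = 50%, not > 50%.
So before the transaction, Kwame does not control Northlake.
After the purchase, Kwame's direct stake in Palisade rises to 16% + 65% = 81%, and Hana's stake falls to 9%.
Kwame holds 81% of Palisade, so Kwame controls Palisade.
After the transaction, Kwame's side holds 28% + 22% = 50% of Northlake, not > 50%, so Kwame still does not control Northlake.
No new person acquires control, so the clause is not triggered.

No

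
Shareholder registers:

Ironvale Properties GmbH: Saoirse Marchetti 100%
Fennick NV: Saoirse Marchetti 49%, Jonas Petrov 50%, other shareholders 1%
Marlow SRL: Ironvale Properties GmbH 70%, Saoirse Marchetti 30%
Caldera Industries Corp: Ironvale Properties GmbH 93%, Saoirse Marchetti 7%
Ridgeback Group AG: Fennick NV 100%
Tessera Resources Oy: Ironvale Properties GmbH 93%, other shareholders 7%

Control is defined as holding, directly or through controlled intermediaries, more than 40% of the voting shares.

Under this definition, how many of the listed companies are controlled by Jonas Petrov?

Jonas holds 50% of Fennick, so Jonas controls Fennick.
Fennick holds 100% of Ridgeback, so Jonas controls Ridgeback.
No other company's threshold is met.
Jonas controls 2 companies.

2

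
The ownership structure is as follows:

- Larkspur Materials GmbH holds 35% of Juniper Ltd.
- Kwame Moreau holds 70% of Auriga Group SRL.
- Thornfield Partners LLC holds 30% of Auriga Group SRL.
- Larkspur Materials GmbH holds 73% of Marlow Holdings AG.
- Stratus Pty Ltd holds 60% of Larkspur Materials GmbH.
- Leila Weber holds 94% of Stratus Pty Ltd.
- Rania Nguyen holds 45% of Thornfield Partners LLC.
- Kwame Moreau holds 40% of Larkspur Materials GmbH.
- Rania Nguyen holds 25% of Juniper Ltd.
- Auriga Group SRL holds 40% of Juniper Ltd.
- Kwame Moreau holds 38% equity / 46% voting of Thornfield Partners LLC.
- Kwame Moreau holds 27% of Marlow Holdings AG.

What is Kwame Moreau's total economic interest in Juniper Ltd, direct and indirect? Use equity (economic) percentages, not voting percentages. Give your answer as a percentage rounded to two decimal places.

46.56%

Kwame reaches Juniper along 3 paths.
Via Larkspur: 40% × 35% = 14%.
Via Thornfield → Auriga: 38% × 30% × 40% = 4.56%.
Via Auriga: 70% × 40% = 28%.
Total: 14% + 4.56% + 28% = 46.56%.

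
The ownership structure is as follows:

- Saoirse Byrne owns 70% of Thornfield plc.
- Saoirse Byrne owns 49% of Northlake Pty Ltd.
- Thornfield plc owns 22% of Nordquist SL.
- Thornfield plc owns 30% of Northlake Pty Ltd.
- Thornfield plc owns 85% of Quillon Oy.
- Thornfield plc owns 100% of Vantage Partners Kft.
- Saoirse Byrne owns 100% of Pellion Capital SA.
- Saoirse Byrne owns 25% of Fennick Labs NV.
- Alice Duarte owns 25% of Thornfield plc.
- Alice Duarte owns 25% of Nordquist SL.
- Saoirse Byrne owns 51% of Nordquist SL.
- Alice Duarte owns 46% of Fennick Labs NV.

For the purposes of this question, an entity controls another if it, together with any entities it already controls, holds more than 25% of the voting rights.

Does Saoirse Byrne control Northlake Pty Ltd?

Saoirse holds 70% of Thornfield, so Saoirse controls Thornfield.
Saoirse and Thornfield together hold 49% + 30% = 79% of Northlake, so Saoirse controls Northlake.

Yes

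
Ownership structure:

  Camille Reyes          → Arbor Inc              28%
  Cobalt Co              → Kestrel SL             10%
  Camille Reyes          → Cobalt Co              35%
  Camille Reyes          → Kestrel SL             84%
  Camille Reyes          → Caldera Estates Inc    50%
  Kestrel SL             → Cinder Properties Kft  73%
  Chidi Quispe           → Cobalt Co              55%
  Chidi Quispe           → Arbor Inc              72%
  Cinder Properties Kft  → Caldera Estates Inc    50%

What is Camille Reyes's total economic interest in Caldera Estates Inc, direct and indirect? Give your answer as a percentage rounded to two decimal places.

81.94%

Camille reaches Caldera along 3 paths.
Direct stake: 50% = 50%.
Via Kestrel → Cinder: 84% × 73% × 50% = 30.66%.
Via Cobalt → Kestrel → Cinder: 35% × 10% × 73% × 50% = 1.2775%.
Total: 50% + 30.66% + 1.2775% = 81.9375%.
Rounded: 81.94%.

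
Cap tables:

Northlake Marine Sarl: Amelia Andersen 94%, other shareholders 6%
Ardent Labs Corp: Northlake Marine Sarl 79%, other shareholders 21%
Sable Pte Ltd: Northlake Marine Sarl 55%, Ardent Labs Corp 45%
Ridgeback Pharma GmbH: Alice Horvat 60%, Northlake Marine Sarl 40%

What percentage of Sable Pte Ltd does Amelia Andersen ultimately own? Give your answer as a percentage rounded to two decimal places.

85.12%

Amelia reaches Sable along 2 paths.
Via Northlake: 94% × 55% = 51.7%.
Via Northlake → Ardent: 94% × 79% × 45% = 33.417%.
Total: 51.7% + 33.417% = 85.117%.
Rounded: 85.12%.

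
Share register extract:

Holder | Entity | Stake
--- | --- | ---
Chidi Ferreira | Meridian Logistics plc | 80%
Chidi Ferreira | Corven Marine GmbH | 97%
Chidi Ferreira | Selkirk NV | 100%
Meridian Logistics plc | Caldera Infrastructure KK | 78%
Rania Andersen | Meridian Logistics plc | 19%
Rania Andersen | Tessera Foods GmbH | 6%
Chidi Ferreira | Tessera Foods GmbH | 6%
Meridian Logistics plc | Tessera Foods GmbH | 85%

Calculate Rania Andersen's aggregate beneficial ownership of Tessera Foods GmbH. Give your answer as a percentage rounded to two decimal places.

22.15%

Rania reaches Tessera along 2 paths.
Direct stake: 6% = 6%.
Via Meridian: 19% × 85% = 16.15%.
Total: 6% + 16.15% = 22.15%.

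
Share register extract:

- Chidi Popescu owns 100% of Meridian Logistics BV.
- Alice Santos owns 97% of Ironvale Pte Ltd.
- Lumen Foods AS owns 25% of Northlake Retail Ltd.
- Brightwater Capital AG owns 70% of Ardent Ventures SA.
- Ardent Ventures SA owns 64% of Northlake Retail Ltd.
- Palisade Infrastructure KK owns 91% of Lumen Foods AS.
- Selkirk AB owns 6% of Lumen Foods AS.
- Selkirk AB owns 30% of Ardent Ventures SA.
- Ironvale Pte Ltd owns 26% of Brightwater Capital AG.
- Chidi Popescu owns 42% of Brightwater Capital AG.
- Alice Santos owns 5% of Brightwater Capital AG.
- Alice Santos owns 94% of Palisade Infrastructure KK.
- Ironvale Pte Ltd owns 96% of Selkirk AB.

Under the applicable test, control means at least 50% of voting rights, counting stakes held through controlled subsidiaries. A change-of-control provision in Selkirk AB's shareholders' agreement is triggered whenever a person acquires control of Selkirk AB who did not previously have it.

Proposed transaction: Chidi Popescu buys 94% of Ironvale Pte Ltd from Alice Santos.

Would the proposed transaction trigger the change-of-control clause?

Yes

The purchase adds only to Chidi's holdings (Alice's stake shrinks), so Chidi is the only person who could newly come to control Selkirk.
Chidi holds 100% of Meridian, so Chidi controls Meridian.
Neither Chidi nor any entity Chidi controls holds any voting interest in Selkirk.
So before the transaction, Chidi does not control Selkirk.
After the purchase, Chidi holds 94% of Ironvale directly, and Alice's stake falls to 3%.
Chidi holds 94% of Ironvale, so Chidi controls Ironvale.
Ironvale holds 96% of Selkirk, so Chidi controls Selkirk.
Chidi did not control Selkirk before and does after, so the clause is triggered.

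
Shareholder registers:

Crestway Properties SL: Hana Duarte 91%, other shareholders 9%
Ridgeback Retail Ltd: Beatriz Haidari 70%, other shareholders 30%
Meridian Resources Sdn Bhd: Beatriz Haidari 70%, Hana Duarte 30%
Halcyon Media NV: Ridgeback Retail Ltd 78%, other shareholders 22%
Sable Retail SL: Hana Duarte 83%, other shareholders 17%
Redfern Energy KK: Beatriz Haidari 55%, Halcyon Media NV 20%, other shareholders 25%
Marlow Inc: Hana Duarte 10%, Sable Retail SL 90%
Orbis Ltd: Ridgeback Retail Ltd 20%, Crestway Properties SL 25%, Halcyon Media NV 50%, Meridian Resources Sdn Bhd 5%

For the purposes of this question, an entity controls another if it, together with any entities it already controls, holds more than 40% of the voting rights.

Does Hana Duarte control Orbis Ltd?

Hana holds 91% of Crestway, so Hana controls Crestway.
Hana holds 83% of Sable, so Hana controls Sable.
Hana and Sable together hold 10% + 90% = 100% of Marlow, so Hana controls Marlow.
In Orbis, Hana's side holds only 25%, not > 40%.
So Hana does not control Orbis.

No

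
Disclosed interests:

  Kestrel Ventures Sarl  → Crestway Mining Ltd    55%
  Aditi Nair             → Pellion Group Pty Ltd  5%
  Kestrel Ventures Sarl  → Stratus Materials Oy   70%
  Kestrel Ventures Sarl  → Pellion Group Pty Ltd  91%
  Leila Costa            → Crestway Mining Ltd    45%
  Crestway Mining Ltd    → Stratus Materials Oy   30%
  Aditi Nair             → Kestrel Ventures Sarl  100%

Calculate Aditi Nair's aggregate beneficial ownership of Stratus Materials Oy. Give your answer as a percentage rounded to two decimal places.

Aditi reaches Stratus along 2 paths.
Via Kestrel → Crestway: 100% × 55% × 30% = 16.5%.
Via Kestrel: 100% × 70% = 70%.
Total: 16.5% + 70% = 86.5%.
Rounded: 86.50%.

86.50%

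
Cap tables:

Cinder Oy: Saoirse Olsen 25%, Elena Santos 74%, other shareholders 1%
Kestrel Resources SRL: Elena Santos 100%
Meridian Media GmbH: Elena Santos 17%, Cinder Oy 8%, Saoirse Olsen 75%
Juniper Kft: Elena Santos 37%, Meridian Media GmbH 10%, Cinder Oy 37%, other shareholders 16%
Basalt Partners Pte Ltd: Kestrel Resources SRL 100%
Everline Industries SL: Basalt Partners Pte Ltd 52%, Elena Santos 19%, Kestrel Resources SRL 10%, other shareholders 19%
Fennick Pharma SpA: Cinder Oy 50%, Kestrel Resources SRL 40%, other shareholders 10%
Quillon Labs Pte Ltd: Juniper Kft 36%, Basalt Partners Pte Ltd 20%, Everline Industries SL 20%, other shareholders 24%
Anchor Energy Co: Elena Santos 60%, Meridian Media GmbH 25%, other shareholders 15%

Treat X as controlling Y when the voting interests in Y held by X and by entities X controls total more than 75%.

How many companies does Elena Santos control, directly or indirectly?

3

Elena holds 100% of Kestrel, so Elena controls Kestrel.
Kestrel holds 100% of Basalt, so Elena controls Basalt.
Basalt and Elena and Kestrel together hold 52% + 19% + 10% = 81% of Everline, so Elena controls Everline.
No other company's threshold is met.
Elena controls 3 companies.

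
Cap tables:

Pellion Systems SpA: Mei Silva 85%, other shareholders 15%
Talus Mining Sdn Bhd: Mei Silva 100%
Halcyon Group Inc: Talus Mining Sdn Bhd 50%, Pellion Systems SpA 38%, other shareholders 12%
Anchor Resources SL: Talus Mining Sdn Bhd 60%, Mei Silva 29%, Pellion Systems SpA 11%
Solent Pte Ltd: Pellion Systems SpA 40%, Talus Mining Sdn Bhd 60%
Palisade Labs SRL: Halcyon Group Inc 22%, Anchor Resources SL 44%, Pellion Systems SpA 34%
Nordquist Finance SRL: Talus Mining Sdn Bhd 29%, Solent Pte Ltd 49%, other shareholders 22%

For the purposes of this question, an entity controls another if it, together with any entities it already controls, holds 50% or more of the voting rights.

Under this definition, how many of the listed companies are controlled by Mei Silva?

Mei holds 85% of Pellion, so Mei controls Pellion.
Mei holds 100% of Talus, so Mei controls Talus.
Talus and Pellion together hold 50% + 38% = 88% of Halcyon, so Mei controls Halcyon.
Talus and Mei and Pellion together hold 60% + 29% + 11% = 100% of Anchor, so Mei controls Anchor.
Pellion and Talus together hold 40% + 60% = 100% of Solent, so Mei controls Solent.
Halcyon and Anchor and Pellion together hold 22% + 44% + 34% = 100% of Palisade, so Mei controls Palisade.
Talus and Solent together hold 29% + 49% = 78% of Nordquist, so Mei controls Nordquist.
Mei controls 7 companies.

7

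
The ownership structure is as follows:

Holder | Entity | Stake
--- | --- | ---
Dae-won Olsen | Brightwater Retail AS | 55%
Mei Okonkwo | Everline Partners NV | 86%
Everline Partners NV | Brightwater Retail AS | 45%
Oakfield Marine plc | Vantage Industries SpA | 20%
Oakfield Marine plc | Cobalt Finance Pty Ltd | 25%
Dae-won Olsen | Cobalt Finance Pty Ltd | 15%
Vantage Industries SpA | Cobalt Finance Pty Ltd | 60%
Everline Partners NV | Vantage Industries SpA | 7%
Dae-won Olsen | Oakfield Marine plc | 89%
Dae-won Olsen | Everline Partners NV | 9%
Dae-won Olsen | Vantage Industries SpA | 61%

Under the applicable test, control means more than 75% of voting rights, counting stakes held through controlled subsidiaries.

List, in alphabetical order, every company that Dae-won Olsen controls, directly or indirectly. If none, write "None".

Cobalt Finance Pty Ltd, Oakfield Marine plc, Vantage Industries SpA

Dae-won holds 89% of Oakfield, so Dae-won controls Oakfield.
Dae-won and Oakfield together hold 61% + 20% = 81% of Vantage, so Dae-won controls Vantage.
Dae-won and Vantage and Oakfield together hold 15% + 60% + 25% = 100% of Cobalt, so Dae-won controls Cobalt.
No other company's threshold is met.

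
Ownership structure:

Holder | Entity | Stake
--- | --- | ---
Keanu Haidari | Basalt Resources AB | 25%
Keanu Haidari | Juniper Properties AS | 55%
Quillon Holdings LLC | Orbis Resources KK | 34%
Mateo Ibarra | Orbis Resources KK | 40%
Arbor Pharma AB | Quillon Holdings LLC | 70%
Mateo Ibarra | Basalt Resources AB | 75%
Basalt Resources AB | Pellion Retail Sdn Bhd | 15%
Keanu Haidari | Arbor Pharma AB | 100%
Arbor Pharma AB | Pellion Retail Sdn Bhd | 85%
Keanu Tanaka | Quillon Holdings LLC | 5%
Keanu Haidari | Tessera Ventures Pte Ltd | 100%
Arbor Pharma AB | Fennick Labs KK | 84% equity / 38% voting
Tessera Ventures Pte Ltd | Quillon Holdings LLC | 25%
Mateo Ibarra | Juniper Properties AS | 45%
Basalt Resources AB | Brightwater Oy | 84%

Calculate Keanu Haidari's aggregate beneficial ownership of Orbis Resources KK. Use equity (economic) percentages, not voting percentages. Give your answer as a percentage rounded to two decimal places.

32.30%

Keanu Haidari reaches Orbis along 2 paths.
Via Arbor → Quillon: 100% × 70% × 34% = 23.8%.
Via Tessera → Quillon: 100% × 25% × 34% = 8.5%.
Total: 23.8% + 8.5% = 32.3%.
Rounded: 32.30%.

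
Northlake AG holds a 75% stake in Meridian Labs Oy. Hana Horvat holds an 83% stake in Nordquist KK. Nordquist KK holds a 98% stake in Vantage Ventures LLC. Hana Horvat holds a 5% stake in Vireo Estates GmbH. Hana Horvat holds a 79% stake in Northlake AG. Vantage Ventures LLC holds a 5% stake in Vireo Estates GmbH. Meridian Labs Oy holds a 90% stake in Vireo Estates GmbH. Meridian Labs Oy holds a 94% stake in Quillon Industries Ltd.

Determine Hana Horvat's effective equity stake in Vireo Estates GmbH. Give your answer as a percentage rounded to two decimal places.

62.39%

Hana reaches Vireo along 3 paths.
Via Nordquist → Vantage: 83% × 98% × 5% = 4.067%.
Via Northlake → Meridian: 79% × 75% × 90% = 53.325%.
Direct stake: 5% = 5%.
Total: 4.067% + 53.325% + 5% = 62.392%.
Rounded: 62.39%.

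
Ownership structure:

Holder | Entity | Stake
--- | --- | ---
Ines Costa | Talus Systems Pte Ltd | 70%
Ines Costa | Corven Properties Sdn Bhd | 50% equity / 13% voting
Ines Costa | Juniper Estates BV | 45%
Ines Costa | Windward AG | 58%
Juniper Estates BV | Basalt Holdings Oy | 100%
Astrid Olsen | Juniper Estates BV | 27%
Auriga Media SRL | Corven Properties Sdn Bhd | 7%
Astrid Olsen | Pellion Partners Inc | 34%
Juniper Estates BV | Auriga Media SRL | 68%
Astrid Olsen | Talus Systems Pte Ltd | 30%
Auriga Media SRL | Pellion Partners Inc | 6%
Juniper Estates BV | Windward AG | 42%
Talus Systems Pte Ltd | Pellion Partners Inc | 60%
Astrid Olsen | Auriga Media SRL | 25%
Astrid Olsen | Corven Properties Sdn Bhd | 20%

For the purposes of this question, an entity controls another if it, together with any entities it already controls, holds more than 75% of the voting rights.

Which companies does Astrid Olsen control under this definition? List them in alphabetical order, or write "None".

Astrid's largest direct stake is 34% in Pellion, which does not meet the threshold.

None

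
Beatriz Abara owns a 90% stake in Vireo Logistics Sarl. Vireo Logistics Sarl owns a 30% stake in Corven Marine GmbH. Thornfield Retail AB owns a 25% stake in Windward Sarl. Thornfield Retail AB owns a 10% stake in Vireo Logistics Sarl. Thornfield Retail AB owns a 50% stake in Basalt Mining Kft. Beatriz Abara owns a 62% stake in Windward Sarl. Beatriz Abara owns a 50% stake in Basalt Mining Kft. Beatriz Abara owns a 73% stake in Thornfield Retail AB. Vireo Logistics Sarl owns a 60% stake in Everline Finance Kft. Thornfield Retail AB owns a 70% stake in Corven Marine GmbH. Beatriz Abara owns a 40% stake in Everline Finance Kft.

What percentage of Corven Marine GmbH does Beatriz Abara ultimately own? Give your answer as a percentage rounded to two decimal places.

80.29%

Beatriz reaches Corven along 3 paths.
Via Thornfield: 73% × 70% = 51.1%.
Via Thornfield → Vireo: 73% × 10% × 30% = 2.19%.
Via Vireo: 90% × 30% = 27%.
Total: 51.1% + 2.19% + 27% = 80.29%.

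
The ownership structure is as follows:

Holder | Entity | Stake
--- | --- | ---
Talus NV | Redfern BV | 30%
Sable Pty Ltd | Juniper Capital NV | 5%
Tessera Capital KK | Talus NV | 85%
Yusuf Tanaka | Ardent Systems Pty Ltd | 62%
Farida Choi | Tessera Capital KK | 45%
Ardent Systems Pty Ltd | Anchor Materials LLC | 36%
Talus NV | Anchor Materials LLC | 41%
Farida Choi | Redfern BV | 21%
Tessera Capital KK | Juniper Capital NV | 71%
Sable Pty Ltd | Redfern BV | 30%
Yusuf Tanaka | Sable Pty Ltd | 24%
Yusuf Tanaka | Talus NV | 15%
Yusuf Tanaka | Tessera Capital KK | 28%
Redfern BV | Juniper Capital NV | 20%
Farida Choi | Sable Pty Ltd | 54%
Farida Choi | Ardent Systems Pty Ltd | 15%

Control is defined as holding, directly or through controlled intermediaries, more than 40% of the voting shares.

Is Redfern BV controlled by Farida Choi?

Farida holds 54% of Sable, so Farida controls Sable.
Farida holds 45% of Tessera, so Farida controls Tessera.
Tessera holds 85% of Talus, so Farida controls Talus.
Talus and Sable and Farida together hold 30% + 30% + 21% = 81% of Redfern, so Farida controls Redfern.

Yes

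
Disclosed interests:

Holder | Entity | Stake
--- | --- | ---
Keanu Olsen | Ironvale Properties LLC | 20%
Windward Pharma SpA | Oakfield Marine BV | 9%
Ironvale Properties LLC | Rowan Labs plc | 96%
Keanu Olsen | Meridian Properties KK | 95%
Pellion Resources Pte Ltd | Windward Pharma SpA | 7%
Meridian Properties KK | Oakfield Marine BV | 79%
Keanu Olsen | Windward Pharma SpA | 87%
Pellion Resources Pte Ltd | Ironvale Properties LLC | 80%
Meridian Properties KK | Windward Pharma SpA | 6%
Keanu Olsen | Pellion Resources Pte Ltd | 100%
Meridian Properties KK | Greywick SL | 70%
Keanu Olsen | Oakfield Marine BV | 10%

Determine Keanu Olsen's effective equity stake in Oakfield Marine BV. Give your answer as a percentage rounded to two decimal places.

Keanu reaches Oakfield along 5 paths.
Via Meridian: 95% × 79% = 75.05%.
Via Pellion → Windward: 100% × 7% × 9% = 0.63%.
Via Windward: 87% × 9% = 7.83%.
Via Meridian → Windward: 95% × 6% × 9% = 0.513%.
Direct stake: 10% = 10%.
Total: 75.05% + 0.63% + 7.83% + 0.513% + 10% = 94.023%.
Rounded: 94.02%.

94.02%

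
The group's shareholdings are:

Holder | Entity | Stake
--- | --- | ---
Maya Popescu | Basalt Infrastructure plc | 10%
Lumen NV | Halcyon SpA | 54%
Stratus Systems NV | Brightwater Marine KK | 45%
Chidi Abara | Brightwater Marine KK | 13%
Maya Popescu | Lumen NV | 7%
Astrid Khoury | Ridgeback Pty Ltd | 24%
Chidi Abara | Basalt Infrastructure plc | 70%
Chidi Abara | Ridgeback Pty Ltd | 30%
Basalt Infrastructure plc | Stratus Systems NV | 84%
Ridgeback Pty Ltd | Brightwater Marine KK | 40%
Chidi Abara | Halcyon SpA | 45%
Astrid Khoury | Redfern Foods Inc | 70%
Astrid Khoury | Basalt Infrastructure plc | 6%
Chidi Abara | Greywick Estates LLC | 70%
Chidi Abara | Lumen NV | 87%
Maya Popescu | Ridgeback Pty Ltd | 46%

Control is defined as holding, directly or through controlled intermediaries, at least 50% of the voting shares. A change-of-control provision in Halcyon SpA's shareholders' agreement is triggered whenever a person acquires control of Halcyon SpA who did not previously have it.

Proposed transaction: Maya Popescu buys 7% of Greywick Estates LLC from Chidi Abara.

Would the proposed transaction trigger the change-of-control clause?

The purchase adds only to Maya's holdings (Chidi's stake shrinks), so Maya is the only person who could newly come to control Halcyon.
Maya's largest direct stake is 46% in Ridgeback, which does not meet the threshold, so Maya controls no company.
Neither Maya nor any entity Maya controls holds any voting interest in Halcyon.
So before the transaction, Maya does not control Halcyon.
After the purchase, Maya holds 7% of Greywick directly, and Chidi's stake falls to 63%.
Maya's side now holds 7% of Greywick, not ≥ 50%, so Maya still does not control Greywick.
After the transaction, neither Maya nor any entity Maya controls holds a voting interest in Halcyon, so Maya still does not control it.
No new person acquires control, so the clause is not triggered.

No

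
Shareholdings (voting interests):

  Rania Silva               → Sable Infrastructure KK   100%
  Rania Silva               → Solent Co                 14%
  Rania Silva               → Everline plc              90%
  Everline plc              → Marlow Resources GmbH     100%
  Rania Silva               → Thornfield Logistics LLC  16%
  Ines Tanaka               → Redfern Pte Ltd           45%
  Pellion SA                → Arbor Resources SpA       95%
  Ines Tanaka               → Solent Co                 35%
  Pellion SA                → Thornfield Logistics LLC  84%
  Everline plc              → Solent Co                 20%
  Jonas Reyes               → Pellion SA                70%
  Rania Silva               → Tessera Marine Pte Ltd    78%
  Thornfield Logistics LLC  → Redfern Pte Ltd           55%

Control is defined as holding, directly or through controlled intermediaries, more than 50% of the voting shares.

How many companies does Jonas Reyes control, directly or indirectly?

4

Jonas holds 70% of Pellion, so Jonas controls Pellion.
Pellion holds 84% of Thornfield, so Jonas controls Thornfield.
Thornfield holds 55% of Redfern, so Jonas controls Redfern.
Pellion holds 95% of Arbor, so Jonas controls Arbor.
No other company's threshold is met.
Jonas controls 4 companies.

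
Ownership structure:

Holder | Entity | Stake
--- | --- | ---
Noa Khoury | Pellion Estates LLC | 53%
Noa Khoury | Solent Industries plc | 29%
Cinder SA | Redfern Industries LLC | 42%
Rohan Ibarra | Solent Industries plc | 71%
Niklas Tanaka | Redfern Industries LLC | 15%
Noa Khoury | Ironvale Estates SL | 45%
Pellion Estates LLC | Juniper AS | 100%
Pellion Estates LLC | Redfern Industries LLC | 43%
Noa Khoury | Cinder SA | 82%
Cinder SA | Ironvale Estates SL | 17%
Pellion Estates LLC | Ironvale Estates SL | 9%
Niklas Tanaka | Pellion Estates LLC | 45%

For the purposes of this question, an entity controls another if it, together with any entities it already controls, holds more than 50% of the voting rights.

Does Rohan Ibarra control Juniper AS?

No

Rohan holds 71% of Solent, so Rohan controls Solent.
Neither Rohan nor any entity Rohan controls holds any voting interest in Juniper.
So Rohan does not control Juniper.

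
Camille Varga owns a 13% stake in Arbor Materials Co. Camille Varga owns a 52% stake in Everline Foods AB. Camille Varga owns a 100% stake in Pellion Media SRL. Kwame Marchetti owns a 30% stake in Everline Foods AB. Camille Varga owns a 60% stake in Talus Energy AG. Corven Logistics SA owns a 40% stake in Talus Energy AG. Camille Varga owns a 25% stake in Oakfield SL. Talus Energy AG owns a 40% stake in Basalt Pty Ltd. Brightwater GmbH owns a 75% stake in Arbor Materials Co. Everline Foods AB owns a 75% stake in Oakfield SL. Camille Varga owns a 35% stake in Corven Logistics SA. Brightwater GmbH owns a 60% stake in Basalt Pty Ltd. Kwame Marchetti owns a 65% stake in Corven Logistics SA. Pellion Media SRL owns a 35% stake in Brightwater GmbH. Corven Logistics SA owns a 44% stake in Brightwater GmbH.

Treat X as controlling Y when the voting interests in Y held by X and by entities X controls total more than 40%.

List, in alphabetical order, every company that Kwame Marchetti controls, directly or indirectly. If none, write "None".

Arbor Materials Co, Basalt Pty Ltd, Brightwater GmbH, Corven Logistics SA

Kwame holds 65% of Corven, so Kwame controls Corven.
Corven holds 44% of Brightwater, so Kwame controls Brightwater.
Brightwater holds 60% of Basalt, so Kwame controls Basalt.
Brightwater holds 75% of Arbor, so Kwame controls Arbor.
No other company's threshold is met.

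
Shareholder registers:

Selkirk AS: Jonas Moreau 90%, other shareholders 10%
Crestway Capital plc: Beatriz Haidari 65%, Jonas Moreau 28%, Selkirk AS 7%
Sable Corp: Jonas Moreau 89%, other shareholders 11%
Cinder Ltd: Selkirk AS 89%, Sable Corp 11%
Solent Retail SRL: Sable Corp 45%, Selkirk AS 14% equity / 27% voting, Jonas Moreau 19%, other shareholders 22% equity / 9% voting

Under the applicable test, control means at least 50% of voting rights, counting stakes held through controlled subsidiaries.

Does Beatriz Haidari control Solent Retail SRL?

Beatriz holds 65% of Crestway, so Beatriz controls Crestway.
Neither Beatriz nor any entity Beatriz controls holds any voting interest in Solent.
So Beatriz does not control Solent.

No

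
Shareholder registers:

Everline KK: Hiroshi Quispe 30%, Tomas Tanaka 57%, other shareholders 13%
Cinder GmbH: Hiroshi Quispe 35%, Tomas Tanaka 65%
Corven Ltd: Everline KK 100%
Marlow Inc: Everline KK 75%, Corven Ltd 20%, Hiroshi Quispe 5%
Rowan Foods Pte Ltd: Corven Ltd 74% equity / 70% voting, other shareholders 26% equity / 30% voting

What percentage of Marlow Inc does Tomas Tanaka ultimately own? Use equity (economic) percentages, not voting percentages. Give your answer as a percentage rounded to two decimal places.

Tomas reaches Marlow along 2 paths.
Via Everline: 57% × 75% = 42.75%.
Via Everline → Corven: 57% × 100% × 20% = 11.4%.
Total: 42.75% + 11.4% = 54.15%.

54.15%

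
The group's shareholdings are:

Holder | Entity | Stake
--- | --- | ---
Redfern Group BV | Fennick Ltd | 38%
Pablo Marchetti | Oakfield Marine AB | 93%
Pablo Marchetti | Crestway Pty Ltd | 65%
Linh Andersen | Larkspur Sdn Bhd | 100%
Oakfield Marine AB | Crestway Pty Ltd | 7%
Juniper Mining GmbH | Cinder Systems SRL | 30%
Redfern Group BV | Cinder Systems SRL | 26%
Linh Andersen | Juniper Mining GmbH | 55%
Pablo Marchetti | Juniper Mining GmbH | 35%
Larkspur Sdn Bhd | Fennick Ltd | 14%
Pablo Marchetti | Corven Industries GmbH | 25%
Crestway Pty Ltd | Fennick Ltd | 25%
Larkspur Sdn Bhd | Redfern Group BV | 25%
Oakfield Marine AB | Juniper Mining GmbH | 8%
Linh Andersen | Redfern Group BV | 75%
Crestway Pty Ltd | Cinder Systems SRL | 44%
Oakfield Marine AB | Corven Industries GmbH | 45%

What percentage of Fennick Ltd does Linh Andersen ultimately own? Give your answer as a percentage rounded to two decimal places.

Linh reaches Fennick along 3 paths.
Via Larkspur: 100% × 14% = 14%.
Via Larkspur → Redfern: 100% × 25% × 38% = 9.5%.
Via Redfern: 75% × 38% = 28.5%.
Total: 14% + 9.5% + 28.5% = 52%.
Rounded: 52.00%.

52.00%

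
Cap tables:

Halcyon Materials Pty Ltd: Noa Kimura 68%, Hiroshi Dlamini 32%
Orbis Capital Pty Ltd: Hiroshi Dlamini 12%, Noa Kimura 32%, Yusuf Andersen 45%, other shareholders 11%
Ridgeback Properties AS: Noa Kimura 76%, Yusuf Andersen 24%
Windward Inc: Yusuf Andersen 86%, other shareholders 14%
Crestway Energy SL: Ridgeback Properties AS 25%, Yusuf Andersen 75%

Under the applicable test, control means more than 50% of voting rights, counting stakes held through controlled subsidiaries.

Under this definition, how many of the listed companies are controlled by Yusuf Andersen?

Yusuf holds 86% of Windward, so Yusuf controls Windward.
Yusuf holds 75% of Crestway, so Yusuf controls Crestway.
No other company's threshold is met.
Yusuf controls 2 companies.

2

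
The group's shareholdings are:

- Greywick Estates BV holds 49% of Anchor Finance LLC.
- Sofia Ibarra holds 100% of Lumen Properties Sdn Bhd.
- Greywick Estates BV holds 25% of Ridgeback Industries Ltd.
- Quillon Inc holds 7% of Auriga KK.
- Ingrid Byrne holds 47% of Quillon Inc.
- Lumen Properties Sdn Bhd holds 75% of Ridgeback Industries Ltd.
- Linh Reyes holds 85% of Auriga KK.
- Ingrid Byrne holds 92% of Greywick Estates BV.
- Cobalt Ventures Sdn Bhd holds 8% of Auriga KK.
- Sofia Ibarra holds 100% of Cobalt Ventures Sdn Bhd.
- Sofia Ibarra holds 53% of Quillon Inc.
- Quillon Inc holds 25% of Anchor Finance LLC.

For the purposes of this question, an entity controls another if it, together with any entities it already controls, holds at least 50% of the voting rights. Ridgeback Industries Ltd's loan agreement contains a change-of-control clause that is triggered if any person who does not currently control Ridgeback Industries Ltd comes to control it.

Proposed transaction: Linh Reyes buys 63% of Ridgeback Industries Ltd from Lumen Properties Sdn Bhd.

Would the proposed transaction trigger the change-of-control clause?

Yes

The purchase adds only to Linh's holdings (Lumen's stake shrinks), so Linh is the only person who could newly come to control Ridgeback.
Linh holds 85% of Auriga, so Linh controls Auriga.
Neither Linh nor any entity Linh controls holds any voting interest in Ridgeback.
So before the transaction, Linh does not control Ridgeback.
After the purchase, Linh holds 63% of Ridgeback directly, and Lumen's stake falls to 12%.
Linh holds 63% of Ridgeback, so Linh controls Ridgeback.
Linh did not control Ridgeback before and does after, so the clause is triggered.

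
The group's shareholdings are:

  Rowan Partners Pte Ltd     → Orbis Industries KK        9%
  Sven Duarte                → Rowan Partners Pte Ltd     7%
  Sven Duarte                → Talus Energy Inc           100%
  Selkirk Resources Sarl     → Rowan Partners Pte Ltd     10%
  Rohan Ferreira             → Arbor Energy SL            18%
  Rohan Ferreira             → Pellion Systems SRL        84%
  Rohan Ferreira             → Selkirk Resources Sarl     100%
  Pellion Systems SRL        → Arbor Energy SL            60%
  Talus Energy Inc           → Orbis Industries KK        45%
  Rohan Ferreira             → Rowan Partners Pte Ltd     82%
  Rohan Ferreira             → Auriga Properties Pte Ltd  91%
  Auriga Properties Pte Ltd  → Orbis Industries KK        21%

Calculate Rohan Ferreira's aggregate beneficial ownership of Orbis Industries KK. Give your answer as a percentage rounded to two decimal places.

Rohan reaches Orbis along 3 paths.
Via Rowan: 82% × 9% = 7.38%.
Via Selkirk → Rowan: 100% × 10% × 9% = 0.9%.
Via Auriga: 91% × 21% = 19.11%.
Total: 7.38% + 0.9% + 19.11% = 27.39%.

27.39%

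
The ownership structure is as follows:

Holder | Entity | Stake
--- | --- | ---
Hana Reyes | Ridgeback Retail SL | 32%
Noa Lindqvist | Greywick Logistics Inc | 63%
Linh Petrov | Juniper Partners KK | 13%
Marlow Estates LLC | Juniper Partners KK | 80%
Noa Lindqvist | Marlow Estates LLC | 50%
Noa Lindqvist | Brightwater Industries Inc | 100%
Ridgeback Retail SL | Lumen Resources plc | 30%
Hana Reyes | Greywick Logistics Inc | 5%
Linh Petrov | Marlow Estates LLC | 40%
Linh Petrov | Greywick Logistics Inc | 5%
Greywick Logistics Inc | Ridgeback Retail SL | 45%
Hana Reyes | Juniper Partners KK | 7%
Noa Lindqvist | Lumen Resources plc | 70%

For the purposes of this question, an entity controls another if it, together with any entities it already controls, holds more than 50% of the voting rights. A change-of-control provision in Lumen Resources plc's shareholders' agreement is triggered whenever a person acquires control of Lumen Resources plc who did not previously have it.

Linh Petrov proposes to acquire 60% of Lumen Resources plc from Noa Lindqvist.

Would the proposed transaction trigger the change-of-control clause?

The purchase adds only to Linh's holdings (Noa's stake shrinks), so Linh is the only person who could newly come to control Lumen.
Linh's largest direct stake is 40% in Marlow, which does not meet the threshold, so Linh controls no company.
Neither Linh nor any entity Linh controls holds any voting interest in Lumen.
So before the transaction, Linh does not control Lumen.
After the purchase, Linh holds 60% of Lumen directly, and Noa's stake falls to 10%.
Linh holds 60% of Lumen, so Linh controls Lumen.
Linh did not control Lumen before and does after, so the clause is triggered.

Yes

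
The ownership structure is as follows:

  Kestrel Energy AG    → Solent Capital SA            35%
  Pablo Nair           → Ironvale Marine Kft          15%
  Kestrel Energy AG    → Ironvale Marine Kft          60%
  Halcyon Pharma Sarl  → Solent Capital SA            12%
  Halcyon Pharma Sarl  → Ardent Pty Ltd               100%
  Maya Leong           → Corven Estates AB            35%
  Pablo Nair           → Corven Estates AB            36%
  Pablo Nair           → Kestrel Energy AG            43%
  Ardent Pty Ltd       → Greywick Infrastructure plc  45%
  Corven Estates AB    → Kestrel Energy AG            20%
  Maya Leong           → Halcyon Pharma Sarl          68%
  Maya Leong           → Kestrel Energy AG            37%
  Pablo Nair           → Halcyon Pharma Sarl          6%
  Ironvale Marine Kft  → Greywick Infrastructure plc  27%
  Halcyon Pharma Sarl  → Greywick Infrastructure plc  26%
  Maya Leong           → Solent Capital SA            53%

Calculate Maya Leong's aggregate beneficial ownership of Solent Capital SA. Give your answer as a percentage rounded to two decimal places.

76.56%

Maya reaches Solent along 4 paths.
Via Corven → Kestrel: 35% × 20% × 35% = 2.45%.
Via Kestrel: 37% × 35% = 12.95%.
Via Halcyon: 68% × 12% = 8.16%.
Direct stake: 53% = 53%.
Total: 2.45% + 12.95% + 8.16% + 53% = 76.56%.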